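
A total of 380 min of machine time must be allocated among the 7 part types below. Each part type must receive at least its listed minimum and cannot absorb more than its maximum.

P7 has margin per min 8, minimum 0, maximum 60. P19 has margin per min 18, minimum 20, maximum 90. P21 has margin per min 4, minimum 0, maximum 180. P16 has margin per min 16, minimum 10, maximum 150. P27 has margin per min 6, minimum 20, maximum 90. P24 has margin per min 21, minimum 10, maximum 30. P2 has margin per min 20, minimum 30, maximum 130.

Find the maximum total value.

Meeting every minimum uses 0+20+0+10+20+10+30 = 90 min, leaving 290.
Order the part types by margin per min: P24 21 > P2 20 > P19 18 > P16 16 > P7 8 > P27 6 > P21 4.
P24 takes 20 more to reach its cap of 30 → 270 left.
P2 takes 100 more to reach its cap of 130 → 170 left.
Give P19 70 more to hit its cap of 90 → 100 left.
P16: +100 (room for 140) → 110. Pool exhausted.
Total = 18×90 + 16×110 + 6×20 + 21×30 + 20×130 = 6730.

6730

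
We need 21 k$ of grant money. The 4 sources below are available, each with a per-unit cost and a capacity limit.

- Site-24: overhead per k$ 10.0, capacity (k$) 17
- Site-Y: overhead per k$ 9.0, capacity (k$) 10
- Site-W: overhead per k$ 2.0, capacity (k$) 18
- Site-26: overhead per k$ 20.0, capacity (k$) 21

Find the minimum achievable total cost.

63

Fill from the cheapest source first.
Site-W (2.0): use full 18 → 3 k$ to go.
Take 3 from Site-Y at 9.0 to finish.
Site-24, Site-26: unused.
Cost = 18×2.0 + 3×9.0 = 63.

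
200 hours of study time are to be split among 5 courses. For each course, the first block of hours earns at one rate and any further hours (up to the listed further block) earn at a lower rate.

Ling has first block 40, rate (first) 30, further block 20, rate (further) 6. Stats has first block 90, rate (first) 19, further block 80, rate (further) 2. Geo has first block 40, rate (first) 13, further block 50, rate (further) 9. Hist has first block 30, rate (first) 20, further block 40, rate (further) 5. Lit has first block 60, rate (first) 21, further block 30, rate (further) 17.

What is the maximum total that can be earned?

Order all 10 blocks by rate: Ling/T1 30 > Lit/T1 21 > Hist/T1 20 > Stats/T1 19 > Lit/T2 17 > Geo/T1 13 > Geo/T2 9 > Ling/T2 6 > Hist/T2 5 > Stats/T2 2.
Ling/T1 (30): +40 → 160 left.
Lit T1 at 21: fill all 60 → 100 left.
Fill Hist T1 block (30 at 20) → 70 left.
Stats T1 at 19: only 70 left, fill 70.
Total = 30×40 + 21×60 + 20×30 + 19×70 = 4390.

4390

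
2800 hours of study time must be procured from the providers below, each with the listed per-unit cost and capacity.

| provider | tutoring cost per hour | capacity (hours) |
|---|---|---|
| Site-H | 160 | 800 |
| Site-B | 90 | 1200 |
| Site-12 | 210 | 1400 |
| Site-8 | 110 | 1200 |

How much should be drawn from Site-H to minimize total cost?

400

Cheapest first:
Take 1200 from Site-B at 90 → need 1600 more.
Site-8 at 110: take all 1200 hours → 400 still needed.
Site-H (160): take the remaining 400 → done.
Site-12: unused.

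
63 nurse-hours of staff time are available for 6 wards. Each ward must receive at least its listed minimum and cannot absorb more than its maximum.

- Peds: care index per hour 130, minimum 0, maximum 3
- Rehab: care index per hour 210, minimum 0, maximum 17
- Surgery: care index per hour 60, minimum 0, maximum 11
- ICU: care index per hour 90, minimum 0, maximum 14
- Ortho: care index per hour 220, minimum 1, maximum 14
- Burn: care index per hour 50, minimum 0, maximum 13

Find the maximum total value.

9160

Meeting every minimum uses 0+0+0+0+1+0 = 1 nurse-hours, leaving 62.
Highest care index per hour first: Ortho 220 > Rehab 210 > Peds 130 > ICU 90 > Surgery 60 > Burn 50.
Ortho takes 13 more to reach its cap of 14 — 49 left.
Rehab: +17 to 17 (cap) — 32 left.
Give Peds 3 more to hit its cap of 3 — 29 left.
ICU takes 14 more to reach its cap of 14 — 15 left.
Surgery: +11 to 11 (cap) — 4 left.
Burn has room for 13 more but only 4 remain, so it gets 4.
Total = 130×3 + 210×17 + 60×11 + 90×14 + 220×14 + 50×4 = 9160.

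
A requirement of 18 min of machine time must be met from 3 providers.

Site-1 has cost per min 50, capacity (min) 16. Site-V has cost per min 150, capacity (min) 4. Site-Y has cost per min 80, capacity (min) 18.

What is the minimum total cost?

960

Use providers in increasing cost order.
Site-1 (50): use full 16 — 2 min to go.
Take 2 from Site-Y at 80 to finish.
Site-V: unused.
Cost = 16×50 + 2×80 = 960.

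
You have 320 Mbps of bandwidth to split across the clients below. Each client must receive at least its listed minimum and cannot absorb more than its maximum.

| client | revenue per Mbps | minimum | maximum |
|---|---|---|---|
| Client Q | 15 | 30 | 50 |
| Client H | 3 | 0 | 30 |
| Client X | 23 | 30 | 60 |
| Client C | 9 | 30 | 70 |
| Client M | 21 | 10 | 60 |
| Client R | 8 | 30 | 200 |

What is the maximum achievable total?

4660

Meeting every minimum uses 30+0+30+30+10+30 = 130 Mbps, leaving 190.
Order the clients by revenue per Mbps: Client X 23 > Client M 21 > Client Q 15 > Client C 9 > Client R 8 > Client H 3.
Client X: +30 to 60 (cap) — 160 left.
Client M: +50 to 60 (cap) — 110 left.
Client Q takes 20 more to reach its cap of 50 — 90 left.
Client C takes 40 more to reach its cap of 70 — 50 left.
Client R: +50 (room for 170) → 80. Pool exhausted.
Total = 15×50 + 23×60 + 9×70 + 21×60 + 8×80 = 4660.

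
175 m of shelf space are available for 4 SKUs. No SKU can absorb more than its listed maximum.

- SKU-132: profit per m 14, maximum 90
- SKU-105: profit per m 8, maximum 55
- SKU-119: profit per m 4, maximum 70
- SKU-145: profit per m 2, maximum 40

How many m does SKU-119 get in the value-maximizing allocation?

Highest profit per m first: SKU-132 14 > SKU-105 8 > SKU-119 4 > SKU-145 2.
Give SKU-132 90 to hit its cap of 90 ; 85 left.
Give SKU-105 55 to hit its cap of 55 ; 30 left.
SKU-119 has room for 70 but only 30 remain, so it gets 30.

30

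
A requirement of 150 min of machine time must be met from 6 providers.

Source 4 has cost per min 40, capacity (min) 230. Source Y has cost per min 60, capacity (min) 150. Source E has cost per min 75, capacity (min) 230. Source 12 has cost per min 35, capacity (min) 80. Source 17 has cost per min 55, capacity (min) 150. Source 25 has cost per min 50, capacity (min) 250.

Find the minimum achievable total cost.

Cheapest first:
Source 12 at 35: take all 80 min — 70 still needed.
Take 70 from Source 4 at 40 to finish.
Source 25, Source 17, Source Y, Source E: unused.
Cost = 80×35 + 70×40 = 5600.

5600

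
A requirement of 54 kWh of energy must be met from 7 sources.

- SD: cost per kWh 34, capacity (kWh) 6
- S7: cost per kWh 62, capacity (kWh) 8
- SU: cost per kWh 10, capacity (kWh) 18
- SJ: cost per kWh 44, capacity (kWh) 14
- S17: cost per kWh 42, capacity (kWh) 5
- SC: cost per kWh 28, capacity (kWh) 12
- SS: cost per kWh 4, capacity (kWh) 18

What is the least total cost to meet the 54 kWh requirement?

Use sources in increasing cost order.
SS at 4: take all 18 kWh → 36 still needed.
Take 18 from SU at 10 → need 18 more.
Take 12 from SC at 28 → need 6 more.
SD at 34: take all 6 kWh → 0 still needed.
S17, SJ, S7: unused.
Cost = 18×4 + 18×10 + 12×28 + 6×34 = 792.

792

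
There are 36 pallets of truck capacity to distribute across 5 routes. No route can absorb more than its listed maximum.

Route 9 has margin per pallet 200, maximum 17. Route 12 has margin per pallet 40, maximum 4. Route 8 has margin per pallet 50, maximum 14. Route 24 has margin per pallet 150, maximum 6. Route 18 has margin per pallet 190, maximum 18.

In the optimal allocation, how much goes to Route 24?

1

Order the routes by margin per pallet: Route 9 200 > Route 18 190 > Route 24 150 > Route 8 50 > Route 12 40.
Give Route 9 17 to hit its cap of 17 → 19 left.
Give Route 18 18 to hit its cap of 18 → 1 left.
Route 24 has room for 6 but only 1 remain, so it gets 1.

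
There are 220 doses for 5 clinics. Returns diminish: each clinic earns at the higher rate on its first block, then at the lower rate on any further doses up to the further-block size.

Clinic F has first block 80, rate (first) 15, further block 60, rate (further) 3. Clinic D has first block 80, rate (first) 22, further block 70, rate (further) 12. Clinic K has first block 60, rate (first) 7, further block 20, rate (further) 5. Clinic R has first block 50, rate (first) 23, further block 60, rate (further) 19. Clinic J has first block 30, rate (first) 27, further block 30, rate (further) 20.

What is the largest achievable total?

Rank every tier by rate: Clinic J/tier1 27 > Clinic R/tier1 23 > Clinic D/tier1 22 > Clinic J/tier2 20 > Clinic R/tier2 19 > Clinic F/tier1 15 > Clinic D/tier2 12 > Clinic K/tier1 7 > Clinic K/tier2 5 > Clinic F/tier2 3.
Clinic J tier1 at 27: fill all 30 — 190 left.
Clinic R tier1 at 23: fill all 50 — 140 left.
Clinic D tier1 at 22: fill all 80 — 60 left.
Clinic J tier2 at 20: fill all 30 — 30 left.
Clinic R tier2 at 19: only 30 left, fill 30.
Total = 27×30 + 23×50 + 22×80 + 20×30 + 19×30 = 4890.

4890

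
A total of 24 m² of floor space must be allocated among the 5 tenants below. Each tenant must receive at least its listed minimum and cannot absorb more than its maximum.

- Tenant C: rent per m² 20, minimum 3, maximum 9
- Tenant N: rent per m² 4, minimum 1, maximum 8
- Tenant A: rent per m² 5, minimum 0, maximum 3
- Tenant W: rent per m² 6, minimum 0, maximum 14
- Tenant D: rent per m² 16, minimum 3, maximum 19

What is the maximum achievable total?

408

Meeting every minimum uses 3+1+0+0+3 = 7 m², leaving 17.
Highest rent per m² first: Tenant C 20 > Tenant D 16 > Tenant W 6 > Tenant A 5 > Tenant N 4.
Give Tenant C 6 more to hit its cap of 9 ; 11 left.
Only 11 left; Tenant D takes them to reach 14.
Total = 20×9 + 4×1 + 16×14 = 408.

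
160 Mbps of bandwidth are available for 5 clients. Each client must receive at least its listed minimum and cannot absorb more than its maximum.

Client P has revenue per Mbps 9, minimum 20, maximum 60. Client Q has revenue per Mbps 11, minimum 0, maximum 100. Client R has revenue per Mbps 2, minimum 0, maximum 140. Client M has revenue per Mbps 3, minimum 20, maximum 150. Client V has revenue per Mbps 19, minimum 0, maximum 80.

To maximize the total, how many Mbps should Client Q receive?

40

Meeting every minimum uses 20+0+0+20+0 = 40 Mbps, leaving 120.
Order the clients by revenue per Mbps: Client V 19 > Client Q 11 > Client P 9 > Client M 3 > Client R 2.
Give Client V 80 more to hit its cap of 80 ; 40 left.
Client Q: +40 (room for 100) → 40. Pool exhausted.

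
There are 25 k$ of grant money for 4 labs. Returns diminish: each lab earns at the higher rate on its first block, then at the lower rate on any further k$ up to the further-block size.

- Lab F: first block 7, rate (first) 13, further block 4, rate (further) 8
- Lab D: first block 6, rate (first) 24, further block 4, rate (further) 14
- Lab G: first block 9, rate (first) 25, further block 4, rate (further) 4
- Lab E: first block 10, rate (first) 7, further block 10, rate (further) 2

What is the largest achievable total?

Order all 8 blocks by rate: Lab G/T1 25 > Lab D/T1 24 > Lab D/T2 14 > Lab F/T1 13 > Lab F/T2 8 > Lab E/T1 7 > Lab G/T2 4 > Lab E/T2 2.
Fill Lab G T1 block (9 at 25) — 16 left.
Lab D T1 at 24: fill all 6 — 10 left.
Lab D T2 at 14: fill all 4 — 6 left.
Lab F T1 at 13: only 6 left, fill 6.
Total = 25×9 + 24×6 + 14×4 + 13×6 = 503.

503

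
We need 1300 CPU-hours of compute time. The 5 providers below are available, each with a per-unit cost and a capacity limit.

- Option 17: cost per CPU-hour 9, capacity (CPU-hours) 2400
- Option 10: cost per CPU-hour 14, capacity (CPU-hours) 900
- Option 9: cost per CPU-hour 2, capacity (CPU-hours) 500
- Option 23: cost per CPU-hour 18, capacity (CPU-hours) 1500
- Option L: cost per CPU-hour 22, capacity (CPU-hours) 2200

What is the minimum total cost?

Fill from the cheapest provider first.
Option 9 at 2: take all 500 CPU-hours → 800 still needed.
Option 17 at 9: take 800 of its 2400 → requirement met.
Option 10, Option 23, Option L: unused.
Cost = 500×2 + 800×9 = 8200.

8200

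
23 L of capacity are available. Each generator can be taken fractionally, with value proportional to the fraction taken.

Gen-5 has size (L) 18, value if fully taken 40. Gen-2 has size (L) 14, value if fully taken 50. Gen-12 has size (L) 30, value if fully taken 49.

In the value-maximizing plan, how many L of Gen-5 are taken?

9

Rank by value-to-size ratio: Gen-2 50/14≈3.57, Gen-5 40/18≈2.22, Gen-12 49/30≈1.63.
All 14 L of Gen-2 fit (value 50) ; 9 remain.
Fill the last 9 L with part of Gen-5: 9/18 of it earns 20.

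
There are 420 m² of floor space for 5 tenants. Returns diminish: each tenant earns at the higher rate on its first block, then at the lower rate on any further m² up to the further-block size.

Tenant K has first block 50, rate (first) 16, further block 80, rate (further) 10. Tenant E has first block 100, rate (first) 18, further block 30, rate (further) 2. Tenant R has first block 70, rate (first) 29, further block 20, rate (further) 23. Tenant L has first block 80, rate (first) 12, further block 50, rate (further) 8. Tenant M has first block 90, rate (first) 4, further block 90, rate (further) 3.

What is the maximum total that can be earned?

Order all 10 blocks by rate: Tenant R/first 29 > Tenant R/second 23 > Tenant E/first 18 > Tenant K/first 16 > Tenant L/first 12 > Tenant K/second 10 > Tenant L/second 8 > Tenant M/first 4 > Tenant M/second 3 > Tenant E/second 2.
Fill Tenant R first block (70 at 29) — 350 left.
Tenant R/second (23): +20 — 330 left.
Tenant E/first (18): +100 — 230 left.
Fill Tenant K first block (50 at 16) — 180 left.
Tenant L first at 12: fill all 80 — 100 left.
Fill Tenant K second block (80 at 10) — 20 left.
20 remain; put them into Tenant L second at 8.
Total = 29×70 + 23×20 + 18×100 + 16×50 + 12×80 + 10×80 + 8×20 = 7010.

7010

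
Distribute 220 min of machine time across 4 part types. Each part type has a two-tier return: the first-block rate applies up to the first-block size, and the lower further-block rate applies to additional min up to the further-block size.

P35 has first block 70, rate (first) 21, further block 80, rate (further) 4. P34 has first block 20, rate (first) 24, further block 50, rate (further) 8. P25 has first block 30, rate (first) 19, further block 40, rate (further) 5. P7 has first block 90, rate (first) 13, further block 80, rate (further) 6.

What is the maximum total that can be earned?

Order all 8 blocks by rate: P34/first 24 > P35/first 21 > P25/first 19 > P7/first 13 > P34/second 8 > P7/second 6 > P25/second 5 > P35/second 4.
Fill P34 first block (20 at 24) ; 200 left.
Fill P35 first block (70 at 21) ; 130 left.
P25/first (19): +30 ; 100 left.
Fill P7 first block (90 at 13) ; 10 left.
P34/second: +10 of 50 at 8; pool empty.
Total = 24×20 + 21×70 + 19×30 + 13×90 + 8×10 = 3770.

3770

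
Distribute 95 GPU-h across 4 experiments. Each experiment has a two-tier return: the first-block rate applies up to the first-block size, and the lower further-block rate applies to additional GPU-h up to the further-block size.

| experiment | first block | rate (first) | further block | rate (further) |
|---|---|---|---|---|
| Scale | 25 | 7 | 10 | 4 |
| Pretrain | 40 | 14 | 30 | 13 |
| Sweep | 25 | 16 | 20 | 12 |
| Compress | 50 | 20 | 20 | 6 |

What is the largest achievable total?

Rank every tier by rate: Compress/first 20 > Sweep/first 16 > Pretrain/first 14 > Pretrain/second 13 > Sweep/second 12 > Scale/first 7 > Compress/second 6 > Scale/second 4.
Compress first at 20: fill all 50 → 45 left.
Fill Sweep first block (25 at 16) → 20 left.
Pretrain/first: +20 of 40 at 14; pool empty.
Total = 20×50 + 16×25 + 14×20 = 1680.

1680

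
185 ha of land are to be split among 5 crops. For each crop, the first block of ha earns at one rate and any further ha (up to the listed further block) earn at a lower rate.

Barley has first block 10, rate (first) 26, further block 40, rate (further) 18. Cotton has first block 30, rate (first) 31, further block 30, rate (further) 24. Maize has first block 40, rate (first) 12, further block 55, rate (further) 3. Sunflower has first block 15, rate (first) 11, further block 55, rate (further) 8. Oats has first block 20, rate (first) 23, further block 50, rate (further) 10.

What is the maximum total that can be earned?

Rank every tier by rate: Cotton/first 31 > Barley/first 26 > Cotton/second 24 > Oats/first 23 > Barley/second 18 > Maize/first 12 > Sunflower/first 11 > Oats/second 10 > Sunflower/second 8 > Maize/second 3.
Fill Cotton first block (30 at 31) — 155 left.
Barley/first (26): +10 — 145 left.
Cotton/second (24): +30 — 115 left.
Oats first at 23: fill all 20 — 95 left.
Fill Barley second block (40 at 18) — 55 left.
Maize first at 12: fill all 40 — 15 left.
Fill Sunflower first block (15 at 11) — 0 left.
Total = 31×30 + 26×10 + 24×30 + 23×20 + 18×40 + 12×40 + 11×15 = 3735.

3735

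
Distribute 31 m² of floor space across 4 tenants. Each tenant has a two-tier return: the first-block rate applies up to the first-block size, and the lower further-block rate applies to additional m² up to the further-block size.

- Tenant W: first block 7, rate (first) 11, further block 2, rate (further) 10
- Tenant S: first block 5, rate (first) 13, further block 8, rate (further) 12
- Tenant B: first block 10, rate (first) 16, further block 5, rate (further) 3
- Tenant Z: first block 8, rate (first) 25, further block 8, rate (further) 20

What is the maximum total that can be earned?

Rank every tier by rate: Tenant Z/T1 25 > Tenant Z/T2 20 > Tenant B/T1 16 > Tenant S/T1 13 > Tenant S/T2 12 > Tenant W/T1 11 > Tenant W/T2 10 > Tenant B/T2 3.
Tenant Z T1 at 25: fill all 8 → 23 left.
Tenant Z/T2 (20): +8 → 15 left.
Fill Tenant B T1 block (10 at 16) → 5 left.
Fill Tenant S T1 block (5 at 13) → 0 left.
Total = 25×8 + 20×8 + 16×10 + 13×5 = 585.

585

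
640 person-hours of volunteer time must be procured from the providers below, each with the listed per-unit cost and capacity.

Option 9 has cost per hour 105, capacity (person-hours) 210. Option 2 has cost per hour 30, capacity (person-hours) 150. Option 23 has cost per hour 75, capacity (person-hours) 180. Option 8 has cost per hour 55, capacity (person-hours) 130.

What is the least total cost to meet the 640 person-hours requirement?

44050

Cheapest first:
Option 2 (30): use full 150 → 490 person-hours to go.
Option 8 at 55: take all 130 person-hours → 360 still needed.
Take 180 from Option 23 at 75 → need 180 more.
Option 9 at 105: take 180 of its 210 → requirement met.
Cost = 150×30 + 130×55 + 180×75 + 180×105 = 44050.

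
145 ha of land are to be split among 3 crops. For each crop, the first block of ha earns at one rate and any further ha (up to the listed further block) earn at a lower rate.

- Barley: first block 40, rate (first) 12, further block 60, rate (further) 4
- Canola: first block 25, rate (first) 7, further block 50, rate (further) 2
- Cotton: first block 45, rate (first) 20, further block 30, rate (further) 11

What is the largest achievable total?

1905

Order all 6 blocks by rate: Cotton/T1 20 > Barley/T1 12 > Cotton/T2 11 > Canola/T1 7 > Barley/T2 4 > Canola/T2 2.
Cotton/T1 (20): +45 ; 100 left.
Barley/T1 (12): +40 ; 60 left.
Cotton T2 at 11: fill all 30 ; 30 left.
Canola/T1 (7): +25 ; 5 left.
5 remain; put them into Barley T2 at 4.
Total = 20×45 + 12×40 + 11×30 + 7×25 + 4×5 = 1905.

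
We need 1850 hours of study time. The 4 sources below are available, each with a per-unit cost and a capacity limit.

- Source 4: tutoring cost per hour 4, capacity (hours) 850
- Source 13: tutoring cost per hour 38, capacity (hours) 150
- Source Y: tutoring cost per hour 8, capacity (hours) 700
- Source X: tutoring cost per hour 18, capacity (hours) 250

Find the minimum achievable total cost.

15400

Cheapest first:
Source 4 (4): use full 850 — 1000 hours to go.
Source Y at 8: take all 700 hours — 300 still needed.
Take 250 from Source X at 18 — need 50 more.
Take 50 from Source 13 at 38 to finish.
Cost = 850×4 + 700×8 + 250×18 + 50×38 = 15400.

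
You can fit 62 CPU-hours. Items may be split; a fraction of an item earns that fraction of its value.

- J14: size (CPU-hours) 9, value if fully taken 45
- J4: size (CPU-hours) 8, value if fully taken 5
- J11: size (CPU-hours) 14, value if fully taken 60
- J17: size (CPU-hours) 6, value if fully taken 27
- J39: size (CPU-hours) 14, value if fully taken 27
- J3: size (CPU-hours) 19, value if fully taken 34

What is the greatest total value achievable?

Best value per unit of size first: J14 45/9≈5, J17 27/6≈4.5, J11 60/14≈4.29, J39 27/14≈1.93, J3 34/19≈1.79, J4 5/8≈0.625.
J14: take in full, 9 CPU-hours for value 45 — 53 left.
All 6 CPU-hours of J17 fit (value 27) — 47 remain.
Take all of J11 (14 CPU-hours, value 60) — 33 CPU-hours left.
J39: take in full, 14 CPU-hours for value 27 — 19 left.
J3: take in full, 19 CPU-hours for value 34 — 0 left.
Total value = 193.

193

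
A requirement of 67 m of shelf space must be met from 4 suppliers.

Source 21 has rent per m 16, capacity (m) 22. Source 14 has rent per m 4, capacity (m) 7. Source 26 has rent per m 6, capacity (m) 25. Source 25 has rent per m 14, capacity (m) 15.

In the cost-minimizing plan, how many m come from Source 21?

20

Fill from the cheapest supplier first.
Source 14 at 4: take all 7 m — 60 still needed.
Source 26 (6): use full 25 — 35 m to go.
Source 25 (14): use full 15 — 20 m to go.
Source 21 at 16: take 20 of its 22 — requirement met.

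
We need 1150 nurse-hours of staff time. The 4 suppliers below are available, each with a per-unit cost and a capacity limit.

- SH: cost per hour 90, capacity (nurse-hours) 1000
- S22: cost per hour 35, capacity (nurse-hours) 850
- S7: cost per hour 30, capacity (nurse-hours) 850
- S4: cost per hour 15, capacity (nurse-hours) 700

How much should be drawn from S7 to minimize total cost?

450

Use suppliers in increasing cost order.
S4 at 15: take all 700 nurse-hours — 450 still needed.
S7 (30): take the remaining 450 — done.
S22, SH: unused.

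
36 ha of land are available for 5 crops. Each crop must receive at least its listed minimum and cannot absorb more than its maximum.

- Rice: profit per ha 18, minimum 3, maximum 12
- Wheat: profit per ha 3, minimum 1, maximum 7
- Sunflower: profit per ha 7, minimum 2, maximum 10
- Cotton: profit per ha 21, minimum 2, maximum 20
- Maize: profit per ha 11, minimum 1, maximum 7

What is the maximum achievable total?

Meeting every minimum uses 3+1+2+2+1 = 9 ha, leaving 27.
Rank by profit per ha: Cotton 21 > Rice 18 > Maize 11 > Sunflower 7 > Wheat 3.
Give Cotton 18 more to hit its cap of 20 — 9 left.
Rice: +9 to 12 (cap) — 0 left.
Total = 18×12 + 3×1 + 7×2 + 21×20 + 11×1 = 664.

664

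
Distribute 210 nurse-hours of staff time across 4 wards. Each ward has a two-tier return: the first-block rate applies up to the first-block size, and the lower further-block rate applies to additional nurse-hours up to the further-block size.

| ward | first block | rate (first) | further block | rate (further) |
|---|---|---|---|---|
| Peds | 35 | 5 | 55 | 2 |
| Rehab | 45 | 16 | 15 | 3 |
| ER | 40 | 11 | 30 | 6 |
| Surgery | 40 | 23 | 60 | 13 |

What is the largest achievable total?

3010

Treat each block as its own option and order by rate: Surgery/tier1 23 > Rehab/tier1 16 > Surgery/tier2 13 > ER/tier1 11 > ER/tier2 6 > Peds/tier1 5 > Rehab/tier2 3 > Peds/tier2 2.
Surgery tier1 at 23: fill all 40 → 170 left.
Fill Rehab tier1 block (45 at 16) → 125 left.
Surgery/tier2 (13): +60 → 65 left.
Fill ER tier1 block (40 at 11) → 25 left.
ER/tier2: +25 of 30 at 6; pool empty.
Total = 23×40 + 16×45 + 13×60 + 11×40 + 6×25 = 3010.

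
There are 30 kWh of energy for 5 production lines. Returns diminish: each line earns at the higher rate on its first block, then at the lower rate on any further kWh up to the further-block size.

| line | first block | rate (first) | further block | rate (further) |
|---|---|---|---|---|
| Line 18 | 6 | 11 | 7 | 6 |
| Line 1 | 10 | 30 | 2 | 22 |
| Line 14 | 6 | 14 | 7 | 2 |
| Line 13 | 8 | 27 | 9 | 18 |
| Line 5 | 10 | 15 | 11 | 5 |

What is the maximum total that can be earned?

737

Rank every tier by rate: Line 1/first 30 > Line 13/first 27 > Line 1/second 22 > Line 13/second 18 > Line 5/first 15 > Line 14/first 14 > Line 18/first 11 > Line 18/second 6 > Line 5/second 5 > Line 14/second 2.
Fill Line 1 first block (10 at 30) → 20 left.
Fill Line 13 first block (8 at 27) → 12 left.
Line 1/second (22): +2 → 10 left.
Line 13 second at 18: fill all 9 → 1 left.
1 remain; put them into Line 5 first at 15.
Total = 30×10 + 27×8 + 22×2 + 18×9 + 15×1 = 737.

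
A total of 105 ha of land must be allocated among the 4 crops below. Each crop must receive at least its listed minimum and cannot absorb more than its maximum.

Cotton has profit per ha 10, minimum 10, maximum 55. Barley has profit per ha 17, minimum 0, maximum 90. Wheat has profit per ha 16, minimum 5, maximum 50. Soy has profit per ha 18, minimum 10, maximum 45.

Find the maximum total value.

1755

Meeting every minimum uses 10+0+5+10 = 25 ha, leaving 80.
Highest profit per ha first: Soy 18 > Barley 17 > Wheat 16 > Cotton 10.
Soy takes 35 more to reach its cap of 45 ; 45 left.
Barley has room for 90 more but only 45 remain, so it gets 45.
Total = 10×10 + 17×45 + 16×5 + 18×45 = 1755.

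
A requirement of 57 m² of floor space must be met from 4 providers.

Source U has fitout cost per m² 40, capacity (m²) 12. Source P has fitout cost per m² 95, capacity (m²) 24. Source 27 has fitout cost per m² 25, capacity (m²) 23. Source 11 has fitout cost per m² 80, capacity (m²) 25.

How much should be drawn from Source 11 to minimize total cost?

22

Fill from the cheapest provider first.
Take 23 from Source 27 at 25 — need 34 more.
Source U (40): use full 12 — 22 m² to go.
Source 11 at 80: take 22 of its 25 — requirement met.
Source P: unused.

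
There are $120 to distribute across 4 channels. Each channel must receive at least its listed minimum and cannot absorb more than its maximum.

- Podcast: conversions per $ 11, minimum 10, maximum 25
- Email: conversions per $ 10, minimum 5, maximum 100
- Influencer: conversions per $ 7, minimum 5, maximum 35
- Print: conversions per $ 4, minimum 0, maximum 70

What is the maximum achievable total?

1210

Meeting every minimum uses 10+5+5+0 = 20 $, leaving 100.
Rank by conversions per $: Podcast 11 > Email 10 > Influencer 7 > Print 4.
Podcast: +15 to 25 (cap) — 85 left.
Email: +85 (room for 95) → 90. Pool exhausted.
Total = 11×25 + 10×90 + 7×5 = 1210.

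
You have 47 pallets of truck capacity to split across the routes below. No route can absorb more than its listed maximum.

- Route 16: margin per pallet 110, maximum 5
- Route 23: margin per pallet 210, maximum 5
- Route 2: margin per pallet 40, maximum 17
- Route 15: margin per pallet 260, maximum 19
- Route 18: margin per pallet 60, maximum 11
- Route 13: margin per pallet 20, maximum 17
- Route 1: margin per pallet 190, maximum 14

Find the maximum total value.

9440

Highest margin per pallet first: Route 15 260 > Route 23 210 > Route 1 190 > Route 16 110 > Route 18 60 > Route 2 40 > Route 13 20.
Give Route 15 19 to hit its cap of 19 → 28 left.
Give Route 23 5 to hit its cap of 5 → 23 left.
Route 1 takes 14 to reach its cap of 14 → 9 left.
Route 16 takes 5 to reach its cap of 5 → 4 left.
Only 4 left; Route 18 takes them to reach 4.
Total = 110×5 + 210×5 + 260×19 + 60×4 + 190×14 = 9440.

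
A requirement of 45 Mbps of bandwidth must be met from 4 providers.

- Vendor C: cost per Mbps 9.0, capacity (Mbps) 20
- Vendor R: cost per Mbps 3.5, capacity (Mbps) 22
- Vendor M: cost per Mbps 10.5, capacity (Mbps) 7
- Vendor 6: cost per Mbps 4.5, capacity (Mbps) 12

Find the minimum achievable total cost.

230

Cheapest first:
Take 22 from Vendor R at 3.5 ; need 23 more.
Take 12 from Vendor 6 at 4.5 ; need 11 more.
Vendor C (9.0): take the remaining 11 ; done.
Vendor M: unused.
Cost = 22×3.5 + 12×4.5 + 11×9.0 = 230.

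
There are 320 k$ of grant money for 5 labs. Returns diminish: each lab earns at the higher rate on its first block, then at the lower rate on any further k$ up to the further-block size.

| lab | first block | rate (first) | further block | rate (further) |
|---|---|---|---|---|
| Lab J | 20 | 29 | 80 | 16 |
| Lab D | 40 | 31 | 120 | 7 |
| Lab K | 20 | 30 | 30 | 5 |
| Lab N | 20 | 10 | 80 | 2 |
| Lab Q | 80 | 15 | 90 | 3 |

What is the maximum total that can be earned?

5520

Order all 10 blocks by rate: Lab D/tier1 31 > Lab K/tier1 30 > Lab J/tier1 29 > Lab J/tier2 16 > Lab Q/tier1 15 > Lab N/tier1 10 > Lab D/tier2 7 > Lab K/tier2 5 > Lab Q/tier2 3 > Lab N/tier2 2.
Lab D/tier1 (31): +40 ; 280 left.
Lab K/tier1 (30): +20 ; 260 left.
Lab J tier1 at 29: fill all 20 ; 240 left.
Lab J/tier2 (16): +80 ; 160 left.
Lab Q/tier1 (15): +80 ; 80 left.
Lab N tier1 at 10: fill all 20 ; 60 left.
Lab D/tier2: +60 of 120 at 7; pool empty.
Total = 31×40 + 30×20 + 29×20 + 16×80 + 15×80 + 10×20 + 7×60 = 5520.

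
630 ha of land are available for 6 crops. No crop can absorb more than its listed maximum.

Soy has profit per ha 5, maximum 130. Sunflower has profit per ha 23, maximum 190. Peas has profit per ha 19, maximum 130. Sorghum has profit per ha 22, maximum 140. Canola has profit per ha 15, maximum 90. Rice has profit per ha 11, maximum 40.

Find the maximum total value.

Order the crops by profit per ha: Sunflower 23 > Sorghum 22 > Peas 19 > Canola 15 > Rice 11 > Soy 5.
Sunflower takes 190 to reach its cap of 190 → 440 left.
Sorghum takes 140 to reach its cap of 140 → 300 left.
Peas: +130 to 130 (cap) → 170 left.
Canola takes 90 to reach its cap of 90 → 80 left.
Give Rice 40 to hit its cap of 40 → 40 left.
Only 40 left; Soy takes them to reach 40.
Total = 5×40 + 23×190 + 19×130 + 22×140 + 15×90 + 11×40 = 11910.

11910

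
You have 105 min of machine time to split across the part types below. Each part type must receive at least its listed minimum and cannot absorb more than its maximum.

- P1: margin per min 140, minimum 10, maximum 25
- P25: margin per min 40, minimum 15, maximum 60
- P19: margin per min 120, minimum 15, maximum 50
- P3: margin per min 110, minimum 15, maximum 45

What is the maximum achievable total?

11750

Meeting every minimum uses 10+15+15+15 = 55 min, leaving 50.
Order the part types by margin per min: P1 140 > P19 120 > P3 110 > P25 40.
Give P1 15 more to hit its cap of 25 → 35 left.
P19: +35 to 50 (cap) → 0 left.
Total = 140×25 + 40×15 + 120×50 + 110×15 = 11750.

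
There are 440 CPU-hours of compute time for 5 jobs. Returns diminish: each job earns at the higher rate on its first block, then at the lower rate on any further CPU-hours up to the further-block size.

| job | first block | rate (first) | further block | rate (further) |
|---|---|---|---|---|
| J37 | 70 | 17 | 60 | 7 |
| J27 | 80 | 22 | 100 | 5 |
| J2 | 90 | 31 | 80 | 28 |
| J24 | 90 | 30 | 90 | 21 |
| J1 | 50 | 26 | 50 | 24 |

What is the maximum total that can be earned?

Order all 10 blocks by rate: J2/tier1 31 > J24/tier1 30 > J2/tier2 28 > J1/tier1 26 > J1/tier2 24 > J27/tier1 22 > J24/tier2 21 > J37/tier1 17 > J37/tier2 7 > J27/tier2 5.
J2/tier1 (31): +90 — 350 left.
Fill J24 tier1 block (90 at 30) — 260 left.
Fill J2 tier2 block (80 at 28) — 180 left.
J1 tier1 at 26: fill all 50 — 130 left.
J1/tier2 (24): +50 — 80 left.
J27 tier1 at 22: fill all 80 — 0 left.
Total = 31×90 + 30×90 + 28×80 + 26×50 + 24×50 + 22×80 = 11990.

11990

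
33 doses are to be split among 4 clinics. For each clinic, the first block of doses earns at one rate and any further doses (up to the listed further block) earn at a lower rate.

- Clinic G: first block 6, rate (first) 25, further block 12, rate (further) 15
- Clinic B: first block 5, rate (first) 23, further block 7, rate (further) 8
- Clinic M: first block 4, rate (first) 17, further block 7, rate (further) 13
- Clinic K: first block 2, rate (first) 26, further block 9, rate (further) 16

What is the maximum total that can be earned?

Rank every tier by rate: Clinic K/tier1 26 > Clinic G/tier1 25 > Clinic B/tier1 23 > Clinic M/tier1 17 > Clinic K/tier2 16 > Clinic G/tier2 15 > Clinic M/tier2 13 > Clinic B/tier2 8.
Clinic K/tier1 (26): +2 → 31 left.
Fill Clinic G tier1 block (6 at 25) → 25 left.
Fill Clinic B tier1 block (5 at 23) → 20 left.
Clinic M/tier1 (17): +4 → 16 left.
Clinic K/tier2 (16): +9 → 7 left.
7 remain; put them into Clinic G tier2 at 15.
Total = 26×2 + 25×6 + 23×5 + 17×4 + 16×9 + 15×7 = 634.

634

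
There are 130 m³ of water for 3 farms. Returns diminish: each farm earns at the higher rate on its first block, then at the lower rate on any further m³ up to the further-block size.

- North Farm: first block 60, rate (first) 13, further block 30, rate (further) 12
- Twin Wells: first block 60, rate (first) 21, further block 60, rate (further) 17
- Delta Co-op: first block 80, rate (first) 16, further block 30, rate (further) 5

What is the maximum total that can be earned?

Treat each block as its own option and order by rate: Twin Wells/tier1 21 > Twin Wells/tier2 17 > Delta Co-op/tier1 16 > North Farm/tier1 13 > North Farm/tier2 12 > Delta Co-op/tier2 5.
Twin Wells tier1 at 21: fill all 60 → 70 left.
Fill Twin Wells tier2 block (60 at 17) → 10 left.
Delta Co-op/tier1: +10 of 80 at 16; pool empty.
Total = 21×60 + 17×60 + 16×10 = 2440.

2440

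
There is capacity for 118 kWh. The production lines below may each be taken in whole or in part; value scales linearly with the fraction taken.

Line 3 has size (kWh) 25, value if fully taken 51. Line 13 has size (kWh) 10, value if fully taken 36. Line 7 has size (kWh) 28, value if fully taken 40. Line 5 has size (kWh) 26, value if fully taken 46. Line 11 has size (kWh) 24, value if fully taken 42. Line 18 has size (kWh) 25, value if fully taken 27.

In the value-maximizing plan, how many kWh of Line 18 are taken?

Sort by value density: Line 13 36/10≈3.6, Line 3 51/25≈2.04, Line 5 46/26≈1.77, Line 11 42/24≈1.75, Line 7 40/28≈1.43, Line 18 27/25≈1.08.
Take all of Line 13 (10 kWh, value 36) — 108 kWh left.
All 25 kWh of Line 3 fit (value 51) — 83 remain.
All 26 kWh of Line 5 fit (value 46) — 57 remain.
Line 11: take in full, 24 kWh for value 42 — 33 left.
Take all of Line 7 (28 kWh, value 40) — 5 kWh left.
Fill the last 5 kWh with part of Line 18: 5/25 of it earns 5.4.

5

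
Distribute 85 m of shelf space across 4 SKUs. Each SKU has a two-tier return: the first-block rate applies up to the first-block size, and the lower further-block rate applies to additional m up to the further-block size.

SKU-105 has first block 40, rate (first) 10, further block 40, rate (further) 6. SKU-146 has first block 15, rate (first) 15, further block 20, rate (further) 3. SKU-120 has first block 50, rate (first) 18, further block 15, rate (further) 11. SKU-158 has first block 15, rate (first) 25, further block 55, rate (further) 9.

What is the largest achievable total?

1555

Order all 8 blocks by rate: SKU-158/T1 25 > SKU-120/T1 18 > SKU-146/T1 15 > SKU-120/T2 11 > SKU-105/T1 10 > SKU-158/T2 9 > SKU-105/T2 6 > SKU-146/T2 3.
SKU-158/T1 (25): +15 ; 70 left.
SKU-120 T1 at 18: fill all 50 ; 20 left.
Fill SKU-146 T1 block (15 at 15) ; 5 left.
SKU-120/T2: +5 of 15 at 11; pool empty.
Total = 25×15 + 18×50 + 15×15 + 11×5 = 1555.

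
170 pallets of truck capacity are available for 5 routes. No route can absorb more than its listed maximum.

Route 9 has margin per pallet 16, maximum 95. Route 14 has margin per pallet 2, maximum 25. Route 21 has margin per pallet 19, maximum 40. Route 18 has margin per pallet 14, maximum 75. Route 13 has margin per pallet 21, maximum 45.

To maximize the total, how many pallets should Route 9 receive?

Highest margin per pallet first: Route 13 21 > Route 21 19 > Route 9 16 > Route 18 14 > Route 14 2.
Give Route 13 45 to hit its cap of 45 — 125 left.
Route 21: +40 to 40 (cap) — 85 left.
Route 9: +85 (room for 95) → 85. Pool exhausted.

85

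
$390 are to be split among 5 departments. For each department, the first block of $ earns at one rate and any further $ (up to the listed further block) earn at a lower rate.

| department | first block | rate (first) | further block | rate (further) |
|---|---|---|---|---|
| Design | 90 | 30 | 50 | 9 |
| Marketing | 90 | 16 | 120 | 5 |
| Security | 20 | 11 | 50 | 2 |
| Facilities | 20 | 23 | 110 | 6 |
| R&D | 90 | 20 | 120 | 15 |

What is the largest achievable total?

Treat each block as its own option and order by rate: Design/first 30 > Facilities/first 23 > R&D/first 20 > Marketing/first 16 > R&D/second 15 > Security/first 11 > Design/second 9 > Facilities/second 6 > Marketing/second 5 > Security/second 2.
Design/first (30): +90 ; 300 left.
Facilities first at 23: fill all 20 ; 280 left.
Fill R&D first block (90 at 20) ; 190 left.
Marketing first at 16: fill all 90 ; 100 left.
R&D second at 15: only 100 left, fill 100.
Total = 30×90 + 23×20 + 20×90 + 16×90 + 15×100 = 7900.

7900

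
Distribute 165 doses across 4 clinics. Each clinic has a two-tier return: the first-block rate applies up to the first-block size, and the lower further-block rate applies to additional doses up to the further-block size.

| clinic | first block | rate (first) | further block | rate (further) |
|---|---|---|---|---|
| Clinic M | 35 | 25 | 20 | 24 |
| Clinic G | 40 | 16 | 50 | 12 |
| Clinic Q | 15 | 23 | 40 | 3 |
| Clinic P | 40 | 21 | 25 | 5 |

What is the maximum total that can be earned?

Rank every tier by rate: Clinic M/first 25 > Clinic M/second 24 > Clinic Q/first 23 > Clinic P/first 21 > Clinic G/first 16 > Clinic G/second 12 > Clinic P/second 5 > Clinic Q/second 3.
Fill Clinic M first block (35 at 25) — 130 left.
Clinic M second at 24: fill all 20 — 110 left.
Fill Clinic Q first block (15 at 23) — 95 left.
Clinic P first at 21: fill all 40 — 55 left.
Clinic G first at 16: fill all 40 — 15 left.
15 remain; put them into Clinic G second at 12.
Total = 25×35 + 24×20 + 23×15 + 21×40 + 16×40 + 12×15 = 3360.

3360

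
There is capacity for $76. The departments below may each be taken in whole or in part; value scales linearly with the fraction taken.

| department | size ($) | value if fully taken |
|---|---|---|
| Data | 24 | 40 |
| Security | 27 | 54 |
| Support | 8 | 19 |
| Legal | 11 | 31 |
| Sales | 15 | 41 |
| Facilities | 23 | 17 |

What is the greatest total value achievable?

170

Sort by value density: Legal 31/11≈2.82, Sales 41/15≈2.73, Support 19/8≈2.38, Security 54/27≈2, Data 40/24≈1.67, Facilities 17/23≈0.739.
Take all of Legal (11 $, value 31) — 65 $ left.
All 15 $ of Sales fit (value 41) — 50 remain.
All 8 $ of Support fit (value 19) — 42 remain.
Security: take in full, 27 $ for value 54 — 15 left.
15 $ left: a 15/24 share of Data gives 40×15/24 = 25.
Total value = 170.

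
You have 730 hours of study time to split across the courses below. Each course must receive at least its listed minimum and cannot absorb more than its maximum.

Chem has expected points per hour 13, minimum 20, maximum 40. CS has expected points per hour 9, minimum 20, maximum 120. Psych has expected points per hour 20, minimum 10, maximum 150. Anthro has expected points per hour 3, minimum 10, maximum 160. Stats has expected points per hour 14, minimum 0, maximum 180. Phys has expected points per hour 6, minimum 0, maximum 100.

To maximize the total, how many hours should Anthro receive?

140

Meeting every minimum uses 20+20+10+10+0+0 = 60 hours, leaving 670.
Rank by expected points per hour: Psych 20 > Stats 14 > Chem 13 > CS 9 > Phys 6 > Anthro 3.
Psych takes 140 more to reach its cap of 150 → 530 left.
Stats: +180 to 180 (cap) → 350 left.
Chem: +20 to 40 (cap) → 330 left.
Give CS 100 more to hit its cap of 120 → 230 left.
Phys takes 100 more to reach its cap of 100 → 130 left.
Anthro: +130 (room for 150) → 140. Pool exhausted.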